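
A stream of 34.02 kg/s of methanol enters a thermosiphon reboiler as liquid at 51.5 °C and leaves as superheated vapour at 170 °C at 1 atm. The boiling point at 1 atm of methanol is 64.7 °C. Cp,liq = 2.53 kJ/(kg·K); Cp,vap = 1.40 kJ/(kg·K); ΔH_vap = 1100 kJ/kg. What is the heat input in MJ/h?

liquid 51.5→64.7 °C: 33.396 kJ/kg
vaporisation at 64.7 °C: 1100 kJ/kg
vapour 64.7→170 °C: 147.42 kJ/kg
Δh = 33.396 + 1100 + 147.42 = 1280.8 kJ/kg
Q = ṁ·Δh = 34.02 kg/s × 1280.8 kJ/kg = 43573 kJ/s
|Q| = 43573 kW = 156860 MJ/h

Q = 157000 MJ/h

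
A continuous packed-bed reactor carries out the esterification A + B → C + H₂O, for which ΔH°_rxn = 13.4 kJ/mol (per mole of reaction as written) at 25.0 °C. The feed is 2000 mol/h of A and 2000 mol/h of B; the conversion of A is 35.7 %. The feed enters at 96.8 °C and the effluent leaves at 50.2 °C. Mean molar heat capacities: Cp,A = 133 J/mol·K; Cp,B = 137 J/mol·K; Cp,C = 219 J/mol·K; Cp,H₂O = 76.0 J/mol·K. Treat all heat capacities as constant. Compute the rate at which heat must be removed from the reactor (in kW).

Q_out = 4.21 kW

Extent of reaction ξ = 0.357 × 2000 = 714 mol/h
Reaction term: ξ·ΔH°_rxn = 714 × 13.4 = 9567.6 kJ/h
Sensible, feed 96.8→25 °C: -38772 kJ/h
Outlet flows (mol/h): A 1286, B 1286, C 714, H₂O 714
Sensible, products 25→50.2 °C: 14058 kJ/h
Q = ΔH = -15147 kJ/h = -4.2074 kW
Heat removed = 4.2074 kW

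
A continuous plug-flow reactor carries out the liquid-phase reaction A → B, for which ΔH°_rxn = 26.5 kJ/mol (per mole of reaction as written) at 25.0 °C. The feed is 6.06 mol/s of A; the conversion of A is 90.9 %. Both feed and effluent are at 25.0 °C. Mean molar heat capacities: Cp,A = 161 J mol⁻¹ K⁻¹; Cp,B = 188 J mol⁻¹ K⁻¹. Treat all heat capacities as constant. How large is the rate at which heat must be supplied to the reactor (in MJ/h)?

Q_in = 526 MJ/h

Extent of reaction ξ = 0.909 × 6.06 = 5.5085 mol/s
Reaction term: ξ·ΔH°_rxn = 5.5085 × 26.5 = 145.98 kJ/s
Q = ΔH = 145.98 kJ/s = 145.98 kW
Heat supplied = 525.51 MJ/h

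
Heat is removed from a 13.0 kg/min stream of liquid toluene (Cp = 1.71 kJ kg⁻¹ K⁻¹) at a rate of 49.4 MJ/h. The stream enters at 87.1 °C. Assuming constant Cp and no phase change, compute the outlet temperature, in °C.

T_out = 50.1 °C

Q = 49.4 MJ/h = 823.33 kJ/min
ΔT = Q/(ṁ·Cp) = 823.33/(13.0×1.71) = 37.037 K
T_out = 87.1 − 37.037 = 50.063 °C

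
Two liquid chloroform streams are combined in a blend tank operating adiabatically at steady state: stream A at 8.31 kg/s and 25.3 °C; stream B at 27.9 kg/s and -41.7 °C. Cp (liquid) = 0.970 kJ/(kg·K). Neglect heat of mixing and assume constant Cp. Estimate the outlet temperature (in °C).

T_out = -26.3 °C

No heat crosses the boundary, so H_out = H_in.
Σ ṁᵢCp,ᵢTᵢ = 8.31×0.970×25.3 + 27.9×0.970×-41.7 = -924.59
Σ ṁᵢCp,ᵢ = 8.31×0.970 + 27.9×0.970 = 35.124
T_out = -924.59 / 35.124 = -26.324 °C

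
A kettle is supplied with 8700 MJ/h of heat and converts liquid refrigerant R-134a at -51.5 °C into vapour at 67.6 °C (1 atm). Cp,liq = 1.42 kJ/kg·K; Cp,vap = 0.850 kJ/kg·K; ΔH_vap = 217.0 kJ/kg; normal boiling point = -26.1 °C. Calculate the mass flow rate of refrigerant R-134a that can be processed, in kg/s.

ṁ = 7.26 kg/s

Δh = 1.42×(-26.1−-51.5) + 217.0 + 0.850×(67.6−-26.1) = 332.71 kJ/kg
Q = 8700 MJ/h = 2416.7 kJ/s = 2416.7 kJ/s
ṁ = Q/Δh = 2416.7 / 332.71 = 7.2635 kg/s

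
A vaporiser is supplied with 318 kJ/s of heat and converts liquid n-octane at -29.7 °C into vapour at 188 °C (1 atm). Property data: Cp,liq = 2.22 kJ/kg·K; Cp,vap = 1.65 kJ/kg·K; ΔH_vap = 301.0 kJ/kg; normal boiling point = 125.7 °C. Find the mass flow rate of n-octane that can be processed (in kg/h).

Δh = 2.22×(125.7−-29.7) + 301.0 + 1.65×(188−125.7) = 748.78 kJ/kg
Q = 318 kJ/s = 318 kJ/s = 1.1448e+06 kJ/h
ṁ = Q/Δh = 1.1448e+06 / 748.78 = 1528.9 kg/h

ṁ = 1530 kg/h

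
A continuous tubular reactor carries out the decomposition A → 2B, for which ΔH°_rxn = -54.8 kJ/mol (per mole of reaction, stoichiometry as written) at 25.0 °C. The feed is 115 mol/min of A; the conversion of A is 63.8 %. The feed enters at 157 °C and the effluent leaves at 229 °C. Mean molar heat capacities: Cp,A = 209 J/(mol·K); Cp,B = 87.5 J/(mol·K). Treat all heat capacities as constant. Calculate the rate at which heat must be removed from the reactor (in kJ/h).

Q_out = 168000 kJ/h

Extent of reaction ξ = 0.638 × 115 = 73.37 mol/min
Reaction term: ξ·ΔH°_rxn = 73.37 × -54.8 = -4020.7 kJ/min
Sensible, feed 157→25 °C: -3172.6 kJ/min
Outlet flows (mol/min): A 41.63, B 146.74
Sensible, products 25→229 °C: 4394.2 kJ/min
Q = ΔH = -2799.1 kJ/min = -46.651 kW
Heat removed = 167940 kJ/h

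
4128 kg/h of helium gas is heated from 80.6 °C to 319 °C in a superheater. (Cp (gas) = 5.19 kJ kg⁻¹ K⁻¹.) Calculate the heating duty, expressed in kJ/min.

Q = ṁ·Cp·ΔT = 4128 × 5.19 × (319 − 80.6) = 5.1076e+06 kJ/h
Converting: 5.1076e+06 / 3600 s = 1418.8 kW
Heating duty = 85126 kJ/min

Q = 85100 kJ/min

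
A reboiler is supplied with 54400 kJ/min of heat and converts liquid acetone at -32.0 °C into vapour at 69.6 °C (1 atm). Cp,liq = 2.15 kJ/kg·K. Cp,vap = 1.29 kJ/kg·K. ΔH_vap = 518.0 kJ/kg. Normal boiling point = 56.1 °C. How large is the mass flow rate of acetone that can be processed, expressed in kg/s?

ṁ = 1.25 kg/s

Δh = 2.15×(56.1−-32.0) + 518.0 + 1.29×(69.6−56.1) = 724.83 kJ/kg
Q = 54400 kJ/min = 906.67 kJ/s = 906.67 kJ/s
ṁ = Q/Δh = 906.67 / 724.83 = 1.2509 kg/s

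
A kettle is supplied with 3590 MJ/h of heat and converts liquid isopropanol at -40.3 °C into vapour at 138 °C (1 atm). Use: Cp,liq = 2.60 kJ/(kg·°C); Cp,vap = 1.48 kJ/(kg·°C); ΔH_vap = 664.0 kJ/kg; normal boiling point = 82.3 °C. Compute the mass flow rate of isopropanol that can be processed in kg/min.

Δh = 2.60×(82.3−-40.3) + 664.0 + 1.48×(138−82.3) = 1065.2 kJ/kg
Q = 3590 MJ/h = 997.22 kJ/s = 59833 kJ/min
ṁ = Q/Δh = 59833 / 1065.2 = 56.171 kg/min

ṁ = 56.2 kg/min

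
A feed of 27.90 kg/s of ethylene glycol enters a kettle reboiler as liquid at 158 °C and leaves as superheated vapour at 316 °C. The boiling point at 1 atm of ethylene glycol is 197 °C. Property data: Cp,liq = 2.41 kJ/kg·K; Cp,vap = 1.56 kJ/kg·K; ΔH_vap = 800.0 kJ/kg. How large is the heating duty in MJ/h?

Q = 108000 MJ/h

liquid 158→197 °C: 93.99 kJ/kg
vaporisation at 197 °C: 800 kJ/kg
vapour 197→316 °C: 185.64 kJ/kg
Δh = 93.99 + 800 + 185.64 = 1079.6 kJ/kg
Q = ṁ·Δh = 27.90 kg/s × 1079.6 kJ/kg = 30122 kJ/s
|Q| = 30122 kW = 108440 MJ/h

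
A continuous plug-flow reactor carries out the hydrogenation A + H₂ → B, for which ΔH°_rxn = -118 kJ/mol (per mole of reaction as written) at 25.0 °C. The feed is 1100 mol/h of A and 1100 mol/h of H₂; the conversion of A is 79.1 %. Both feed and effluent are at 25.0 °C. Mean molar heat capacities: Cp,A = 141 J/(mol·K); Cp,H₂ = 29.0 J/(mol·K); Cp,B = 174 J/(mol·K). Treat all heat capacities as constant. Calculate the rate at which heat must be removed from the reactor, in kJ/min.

Q_out = 1710 kJ/min

Extent of reaction ξ = 0.791 × 1100 = 870.1 mol/h
Reaction term: ξ·ΔH°_rxn = 870.1 × -118 = -102670 kJ/h
Q = ΔH = -102670 kJ/h = -28.52 kW
Heat removed = 1711.2 kJ/min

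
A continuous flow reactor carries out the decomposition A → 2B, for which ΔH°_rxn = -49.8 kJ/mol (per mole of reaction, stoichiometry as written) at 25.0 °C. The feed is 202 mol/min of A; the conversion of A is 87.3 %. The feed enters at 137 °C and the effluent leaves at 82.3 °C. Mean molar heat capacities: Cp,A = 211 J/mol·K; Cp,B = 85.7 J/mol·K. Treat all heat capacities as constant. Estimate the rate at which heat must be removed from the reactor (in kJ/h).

Extent of reaction ξ = 0.873 × 202 = 176.35 mol/min
Reaction term: ξ·ΔH°_rxn = 176.35 × -49.8 = -8782 kJ/min
Sensible, feed 137→25 °C: -4773.7 kJ/min
Outlet flows (mol/min): A 25.654, B 352.69
Sensible, products 25→82.3 °C: 2042.1 kJ/min
Q = ΔH = -11514 kJ/min = -191.89 kW
Heat removed = 690820 kJ/h

Q_out = 691000 kJ/h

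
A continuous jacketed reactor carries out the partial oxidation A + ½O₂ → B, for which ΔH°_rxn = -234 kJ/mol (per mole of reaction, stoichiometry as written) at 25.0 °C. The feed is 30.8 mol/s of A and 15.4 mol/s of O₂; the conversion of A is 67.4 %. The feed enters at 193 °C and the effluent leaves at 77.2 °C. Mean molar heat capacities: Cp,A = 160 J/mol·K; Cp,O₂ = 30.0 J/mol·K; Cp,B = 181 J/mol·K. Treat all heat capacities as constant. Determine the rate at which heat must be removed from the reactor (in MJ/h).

Q_out = 19700 MJ/h

Extent of reaction ξ = 0.674 × 30.8 = 20.759 mol/s
Reaction term: ξ·ΔH°_rxn = 20.759 × -234 = -4857.7 kJ/s
Sensible, feed 193→25 °C: -905.52 kJ/s
Outlet flows (mol/s): A 10.041, O₂ 5.0204, B 20.759
Sensible, products 25→77.2 °C: 287.86 kJ/s
Q = ΔH = -5475.3 kJ/s = -5475.3 kW
Heat removed = 19711 MJ/h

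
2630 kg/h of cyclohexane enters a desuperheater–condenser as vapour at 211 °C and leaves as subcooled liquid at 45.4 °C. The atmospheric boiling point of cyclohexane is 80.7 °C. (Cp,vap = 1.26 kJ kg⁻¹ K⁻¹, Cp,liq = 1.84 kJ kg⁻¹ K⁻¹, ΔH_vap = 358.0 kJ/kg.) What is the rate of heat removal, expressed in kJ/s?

vapour 211→80.7 °C: -164.18 kJ/kg
condensation at 80.7 °C: -358 kJ/kg
liquid 80.7→45.4 °C: -64.952 kJ/kg
Δh = -164.18 + -358 + -64.952 = -587.13 kJ/kg
Q = ṁ·Δh = 2630 kg/h × -587.13 kJ/kg = -1.5442e+06 kJ/h
|Q| = 428.93 kW

Q_c = 429 kJ/s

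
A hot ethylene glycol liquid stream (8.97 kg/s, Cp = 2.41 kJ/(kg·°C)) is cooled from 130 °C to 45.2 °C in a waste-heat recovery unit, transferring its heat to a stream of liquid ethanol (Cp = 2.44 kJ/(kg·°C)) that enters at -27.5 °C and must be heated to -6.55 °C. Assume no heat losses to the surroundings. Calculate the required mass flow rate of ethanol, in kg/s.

ṁ_c = 35.9 kg/s

Heat released by hot stream: Q = 8.97 × 2.41 × (130 − 45.2) = 1833.2 kJ/s
Energy balance on cold side (adiabatic exchanger): Q = ṁ_c·Cp_c·(T_c,out − T_c,in)
ṁ_c = 1833.2 / [2.44 × (-6.55 − -27.5)] = 35.862 kg/s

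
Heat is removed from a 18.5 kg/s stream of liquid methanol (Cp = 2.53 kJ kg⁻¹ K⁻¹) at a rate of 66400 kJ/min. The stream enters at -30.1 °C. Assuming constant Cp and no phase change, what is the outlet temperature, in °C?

T_out = -53.7 °C

Q = 66400 kJ/min = 1106.7 kJ/s
ΔT = Q/(ṁ·Cp) = 1106.7/(18.5×2.53) = 23.644 K
T_out = -30.1 − 23.644 = -53.744 °C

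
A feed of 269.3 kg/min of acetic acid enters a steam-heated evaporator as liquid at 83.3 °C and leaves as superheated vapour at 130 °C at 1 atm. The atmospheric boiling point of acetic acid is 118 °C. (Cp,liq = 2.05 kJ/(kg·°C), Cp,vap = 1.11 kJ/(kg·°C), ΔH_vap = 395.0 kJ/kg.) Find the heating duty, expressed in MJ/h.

Q = 7750 MJ/h

liquid 83.3→118 °C: 71.135 kJ/kg
vaporisation at 118 °C: 395 kJ/kg
vapour 118→130 °C: 13.32 kJ/kg
Δh = 71.135 + 395 + 13.32 = 479.45 kJ/kg
Q = ṁ·Δh = 269.3 kg/min × 479.45 kJ/kg = 129120 kJ/min
|Q| = 2152 kW = 7747 MJ/h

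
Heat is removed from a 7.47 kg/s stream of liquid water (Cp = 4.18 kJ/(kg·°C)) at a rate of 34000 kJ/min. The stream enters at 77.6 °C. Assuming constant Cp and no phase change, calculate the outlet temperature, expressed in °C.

Q = 34000 kJ/min = 566.67 kJ/s
ΔT = Q/(ṁ·Cp) = 566.67/(7.47×4.18) = 18.148 K
T_out = 77.6 − 18.148 = 59.452 °C

T_out = 59.5 °C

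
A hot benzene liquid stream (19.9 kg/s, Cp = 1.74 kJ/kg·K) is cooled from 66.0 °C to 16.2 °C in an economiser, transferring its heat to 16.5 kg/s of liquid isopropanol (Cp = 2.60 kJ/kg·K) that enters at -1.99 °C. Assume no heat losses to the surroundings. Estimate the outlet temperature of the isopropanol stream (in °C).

T_c,out = 38.2 °C

Heat released by hot stream: Q = 19.9 × 1.74 × (66.0 − 16.2) = 1724.4 kJ/s
Energy balance on cold side (adiabatic exchanger): Q = ṁ_c·Cp_c·(T_c,out − T_c,in)
T_c,out = -1.99 + 1724.4/(16.5 × 2.60) = 38.205 °C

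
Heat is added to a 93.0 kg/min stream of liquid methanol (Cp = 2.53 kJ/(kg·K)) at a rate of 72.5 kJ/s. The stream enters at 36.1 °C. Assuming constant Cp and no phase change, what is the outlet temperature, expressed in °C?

T_out = 54.6 °C

Q = 72.5 kJ/s = 4350 kJ/min
ΔT = Q/(ṁ·Cp) = 4350/(93.0×2.53) = 18.488 K
T_out = 36.1 + 18.488 = 54.588 °C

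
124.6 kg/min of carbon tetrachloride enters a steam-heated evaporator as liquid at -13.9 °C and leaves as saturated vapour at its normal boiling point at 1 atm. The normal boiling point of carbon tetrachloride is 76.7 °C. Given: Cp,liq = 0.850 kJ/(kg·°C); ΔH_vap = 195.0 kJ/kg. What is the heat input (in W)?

liquid -13.9→76.7 °C: 77.01 kJ/kg
vaporisation at 76.7 °C: 195 kJ/kg
Δh = 77.01 + 195 = 272.01 kJ/kg
Q = ṁ·Δh = 124.6 kg/min × 272.01 kJ/kg = 33892 kJ/min
|Q| = 564.87 kW = 564870 W

Q = 565000 W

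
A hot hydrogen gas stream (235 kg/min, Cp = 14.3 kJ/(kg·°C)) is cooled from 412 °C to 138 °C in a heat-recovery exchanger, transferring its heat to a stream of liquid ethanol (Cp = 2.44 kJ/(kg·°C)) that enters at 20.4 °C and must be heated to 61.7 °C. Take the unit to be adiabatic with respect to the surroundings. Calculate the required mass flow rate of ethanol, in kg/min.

Heat released by hot stream: Q = 235 × 14.3 × (412 − 138) = 920780 kJ/min
Energy balance on cold side (adiabatic exchanger): Q = ṁ_c·Cp_c·(T_c,out − T_c,in)
ṁ_c = 920780 / [2.44 × (61.7 − 20.4)] = 9137.2 kg/min

ṁ_c = 9140 kg/min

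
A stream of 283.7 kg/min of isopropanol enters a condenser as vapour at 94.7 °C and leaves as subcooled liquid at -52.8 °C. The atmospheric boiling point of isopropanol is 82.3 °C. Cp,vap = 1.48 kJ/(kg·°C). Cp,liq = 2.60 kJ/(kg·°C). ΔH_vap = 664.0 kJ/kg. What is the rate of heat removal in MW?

Q_c = 4.89 MW

vapour 94.7→82.3 °C: -18.352 kJ/kg
condensation at 82.3 °C: -664 kJ/kg
liquid 82.3→-52.8 °C: -351.26 kJ/kg
Δh = -18.352 + -664 + -351.26 = -1033.6 kJ/kg
Q = ṁ·Δh = 283.7 kg/min × -1033.6 kJ/kg = -293240 kJ/min
|Q| = 4887.3 kW = 4.8873 MW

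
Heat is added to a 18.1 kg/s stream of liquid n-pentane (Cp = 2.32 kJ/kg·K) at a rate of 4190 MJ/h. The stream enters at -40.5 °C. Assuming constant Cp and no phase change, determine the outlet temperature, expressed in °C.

T_out = -12.8 °C

Q = 4190 MJ/h = 1163.9 kJ/s
ΔT = Q/(ṁ·Cp) = 1163.9/(18.1×2.32) = 27.717 K
T_out = -40.5 + 27.717 = -12.783 °C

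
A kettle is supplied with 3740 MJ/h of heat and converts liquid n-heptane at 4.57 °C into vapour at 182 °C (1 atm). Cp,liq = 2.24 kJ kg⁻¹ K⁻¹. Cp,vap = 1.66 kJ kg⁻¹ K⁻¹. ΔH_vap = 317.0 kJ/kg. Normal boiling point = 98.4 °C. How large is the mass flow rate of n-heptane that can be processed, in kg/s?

Δh = 2.24×(98.4−4.57) + 317.0 + 1.66×(182−98.4) = 665.96 kJ/kg
Q = 3740 MJ/h = 1038.9 kJ/s = 1038.9 kJ/s
ṁ = Q/Δh = 1038.9 / 665.96 = 1.56 kg/s

ṁ = 1.56 kg/s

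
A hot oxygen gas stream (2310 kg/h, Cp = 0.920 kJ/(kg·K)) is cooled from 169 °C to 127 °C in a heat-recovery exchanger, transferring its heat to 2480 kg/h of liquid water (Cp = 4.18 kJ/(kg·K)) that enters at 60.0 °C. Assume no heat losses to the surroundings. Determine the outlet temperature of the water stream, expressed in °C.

Heat released by hot stream: Q = 2310 × 0.920 × (169 − 127) = 89258 kJ/h
Energy balance on cold side (adiabatic exchanger): Q = ṁ_c·Cp_c·(T_c,out − T_c,in)
T_c,out = 60.0 + 89258/(2480 × 4.18) = 68.61 °C

T_c,out = 68.6 °C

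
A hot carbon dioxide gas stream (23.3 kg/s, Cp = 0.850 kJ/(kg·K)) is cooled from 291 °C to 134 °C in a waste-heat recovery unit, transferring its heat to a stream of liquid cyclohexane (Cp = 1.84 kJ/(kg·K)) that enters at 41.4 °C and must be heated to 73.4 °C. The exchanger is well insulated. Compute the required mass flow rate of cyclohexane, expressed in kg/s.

Heat released by hot stream: Q = 23.3 × 0.850 × (291 − 134) = 3109.4 kJ/s
Energy balance on cold side (adiabatic exchanger): Q = ṁ_c·Cp_c·(T_c,out − T_c,in)
ṁ_c = 3109.4 / [1.84 × (73.4 − 41.4)] = 52.809 kg/s

ṁ_c = 52.8 kg/s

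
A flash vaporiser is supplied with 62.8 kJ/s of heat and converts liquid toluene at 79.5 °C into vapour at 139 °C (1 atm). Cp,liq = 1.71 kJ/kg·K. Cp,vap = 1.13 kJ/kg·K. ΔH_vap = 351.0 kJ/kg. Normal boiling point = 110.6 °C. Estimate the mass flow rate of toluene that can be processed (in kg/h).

ṁ = 518 kg/h

Δh = 1.71×(110.6−79.5) + 351.0 + 1.13×(139−110.6) = 436.27 kJ/kg
Q = 62.8 kJ/s = 62.8 kJ/s = 226080 kJ/h
ṁ = Q/Δh = 226080 / 436.27 = 518.21 kg/h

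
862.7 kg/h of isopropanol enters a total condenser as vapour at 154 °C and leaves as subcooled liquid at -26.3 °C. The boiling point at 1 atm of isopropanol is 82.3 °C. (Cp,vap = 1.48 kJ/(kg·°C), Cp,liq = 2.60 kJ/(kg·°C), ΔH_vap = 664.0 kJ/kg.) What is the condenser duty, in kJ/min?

Q_c = 15100 kJ/min

vapour 154→82.3 °C: -106.12 kJ/kg
condensation at 82.3 °C: -664 kJ/kg
liquid 82.3→-26.3 °C: -282.36 kJ/kg
Δh = -106.12 + -664 + -282.36 = -1052.5 kJ/kg
Q = ṁ·Δh = 862.7 kg/h × -1052.5 kJ/kg = -907970 kJ/h
|Q| = 252.21 kW = 15133 kJ/min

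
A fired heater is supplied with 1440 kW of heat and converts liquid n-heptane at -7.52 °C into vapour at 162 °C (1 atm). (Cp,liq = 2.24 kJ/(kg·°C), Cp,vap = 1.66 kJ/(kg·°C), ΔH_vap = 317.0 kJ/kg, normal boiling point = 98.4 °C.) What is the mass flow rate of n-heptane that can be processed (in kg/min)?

Δh = 2.24×(98.4−-7.52) + 317.0 + 1.66×(162−98.4) = 659.84 kJ/kg
Q = 1440 kW = 1440 kJ/s = 86400 kJ/min
ṁ = Q/Δh = 86400 / 659.84 = 130.94 kg/min

ṁ = 131 kg/min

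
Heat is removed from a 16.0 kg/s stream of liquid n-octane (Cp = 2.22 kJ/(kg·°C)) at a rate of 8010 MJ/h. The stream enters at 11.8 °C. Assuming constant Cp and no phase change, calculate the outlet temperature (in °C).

T_out = -50.8 °C

Q = 8010 MJ/h = 2225 kJ/s
ΔT = Q/(ṁ·Cp) = 2225/(16.0×2.22) = 62.641 K
T_out = 11.8 − 62.641 = -50.841 °C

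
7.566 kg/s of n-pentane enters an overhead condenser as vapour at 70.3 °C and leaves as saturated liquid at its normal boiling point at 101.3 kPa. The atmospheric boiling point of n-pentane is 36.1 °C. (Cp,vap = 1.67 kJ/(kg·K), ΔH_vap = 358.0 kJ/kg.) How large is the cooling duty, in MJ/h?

vapour 70.3→36.1 °C: -57.114 kJ/kg
condensation at 36.1 °C: -358 kJ/kg
Δh = -57.114 + -358 = -415.11 kJ/kg
Q = ṁ·Δh = 7.566 kg/s × -415.11 kJ/kg = -3140.8 kJ/s
|Q| = 3140.8 kW = 11307 MJ/h

Q_c = 11300 MJ/h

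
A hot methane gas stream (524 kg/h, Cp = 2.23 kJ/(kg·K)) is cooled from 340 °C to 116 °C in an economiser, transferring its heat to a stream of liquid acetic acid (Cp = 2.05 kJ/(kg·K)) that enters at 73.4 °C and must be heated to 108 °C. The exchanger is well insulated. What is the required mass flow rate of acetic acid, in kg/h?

Heat released by hot stream: Q = 524 × 2.23 × (340 − 116) = 261750 kJ/h
Energy balance on cold side (adiabatic exchanger): Q = ṁ_c·Cp_c·(T_c,out − T_c,in)
ṁ_c = 261750 / [2.05 × (108 − 73.4)] = 3690.2 kg/h

ṁ_c = 3690 kg/h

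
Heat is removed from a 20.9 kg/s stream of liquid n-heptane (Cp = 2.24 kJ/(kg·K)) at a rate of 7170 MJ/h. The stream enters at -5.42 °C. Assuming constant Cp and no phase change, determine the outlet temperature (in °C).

Q = 7170 MJ/h = 1991.7 kJ/s
ΔT = Q/(ṁ·Cp) = 1991.7/(20.9×2.24) = 42.542 K
T_out = -5.42 − 42.542 = -47.962 °C

T_out = -48.0 °C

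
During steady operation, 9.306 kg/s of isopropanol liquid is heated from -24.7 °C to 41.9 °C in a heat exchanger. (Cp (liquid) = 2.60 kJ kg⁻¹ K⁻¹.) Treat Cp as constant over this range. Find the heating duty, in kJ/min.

Q = ṁ·Cp·ΔT = 9.306 × 2.60 × (41.9 − -24.7) = 1611.4 kJ/s
Heating duty = 96686 kJ/min

Q = 96700 kJ/min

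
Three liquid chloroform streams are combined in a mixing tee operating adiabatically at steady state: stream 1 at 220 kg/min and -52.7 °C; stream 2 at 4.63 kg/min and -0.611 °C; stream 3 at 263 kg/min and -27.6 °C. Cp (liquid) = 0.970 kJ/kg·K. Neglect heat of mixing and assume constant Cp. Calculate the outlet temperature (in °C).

Adiabatic, steady state ⇒ Σ ṁᵢCp,ᵢ(T_out − Tᵢ) = 0
T_out = Σ ṁᵢCp,ᵢTᵢ / Σ ṁᵢCp,ᵢ
      = -18290 / 473 = -38.668 °C

T_out = -38.7 °C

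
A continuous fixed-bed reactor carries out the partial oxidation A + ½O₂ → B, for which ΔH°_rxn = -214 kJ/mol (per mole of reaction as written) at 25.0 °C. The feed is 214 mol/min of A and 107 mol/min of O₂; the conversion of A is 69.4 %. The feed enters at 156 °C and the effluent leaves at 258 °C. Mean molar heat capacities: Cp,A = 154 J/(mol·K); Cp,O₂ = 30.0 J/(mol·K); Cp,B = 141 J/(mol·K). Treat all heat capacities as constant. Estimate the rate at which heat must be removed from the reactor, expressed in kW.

Q_out = 484 kW

Extent of reaction ξ = 0.694 × 214 = 148.52 mol/min
Reaction term: ξ·ΔH°_rxn = 148.52 × -214 = -31782 kJ/min
Sensible, feed 156→25 °C: -4737.7 kJ/min
Outlet flows (mol/min): A 65.484, O₂ 32.742, B 148.52
Sensible, products 25→258 °C: 7457.8 kJ/min
Q = ΔH = -29062 kJ/min = -484.37 kW
Heat removed = 484.37 kW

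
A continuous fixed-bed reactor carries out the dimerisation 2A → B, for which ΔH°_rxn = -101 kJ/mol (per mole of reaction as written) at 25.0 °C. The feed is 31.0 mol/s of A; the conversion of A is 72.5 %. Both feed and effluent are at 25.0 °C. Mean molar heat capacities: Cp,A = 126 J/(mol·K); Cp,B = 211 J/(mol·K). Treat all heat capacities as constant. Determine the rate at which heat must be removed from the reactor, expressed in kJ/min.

Q_out = 68100 kJ/min

Extent of reaction ξ = 0.725 × 31.0 / 2 = 11.237 mol/s
Reaction term: ξ·ΔH°_rxn = 11.237 × -101 = -1135 kJ/s
Q = ΔH = -1135 kJ/s = -1135 kW
Heat removed = 68099 kJ/min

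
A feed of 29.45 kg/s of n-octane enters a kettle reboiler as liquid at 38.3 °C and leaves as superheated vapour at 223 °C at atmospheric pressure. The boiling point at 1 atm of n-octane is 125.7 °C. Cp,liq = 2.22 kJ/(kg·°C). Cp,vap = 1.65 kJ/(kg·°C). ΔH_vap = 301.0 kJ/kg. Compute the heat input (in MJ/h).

liquid 38.3→125.7 °C: 194.03 kJ/kg
vaporisation at 125.7 °C: 301 kJ/kg
vapour 125.7→223 °C: 160.54 kJ/kg
Δh = 194.03 + 301 + 160.54 = 655.57 kJ/kg
Q = ṁ·Δh = 29.45 kg/s × 655.57 kJ/kg = 19307 kJ/s
|Q| = 19307 kW = 69504 MJ/h

Q = 69500 MJ/h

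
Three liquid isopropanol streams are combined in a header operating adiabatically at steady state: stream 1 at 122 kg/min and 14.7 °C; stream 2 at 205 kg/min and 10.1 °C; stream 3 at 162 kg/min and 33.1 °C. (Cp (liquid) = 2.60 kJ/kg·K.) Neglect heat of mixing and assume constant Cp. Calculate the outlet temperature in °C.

No heat crosses the boundary, so H_out = H_in.
Σ ṁᵢCp,ᵢTᵢ = 122×2.60×14.7 + 205×2.60×10.1 + 162×2.60×33.1 = 23988
Σ ṁᵢCp,ᵢ = 122×2.60 + 205×2.60 + 162×2.60 = 1271.4
T_out = 23988 / 1271.4 = 18.867 °C

T_out = 18.9 °C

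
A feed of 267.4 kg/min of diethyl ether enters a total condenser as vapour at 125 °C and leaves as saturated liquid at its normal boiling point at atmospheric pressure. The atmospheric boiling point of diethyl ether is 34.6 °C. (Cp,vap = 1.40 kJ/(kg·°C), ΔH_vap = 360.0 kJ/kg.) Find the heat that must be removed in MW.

vapour 125→34.6 °C: -126.56 kJ/kg
condensation at 34.6 °C: -360 kJ/kg
Δh = -126.56 + -360 = -486.56 kJ/kg
Q = ṁ·Δh = 267.4 kg/min × -486.56 kJ/kg = -130110 kJ/min
|Q| = 2168.4 kW = 2.1684 MW

Q_c = 2.17 MW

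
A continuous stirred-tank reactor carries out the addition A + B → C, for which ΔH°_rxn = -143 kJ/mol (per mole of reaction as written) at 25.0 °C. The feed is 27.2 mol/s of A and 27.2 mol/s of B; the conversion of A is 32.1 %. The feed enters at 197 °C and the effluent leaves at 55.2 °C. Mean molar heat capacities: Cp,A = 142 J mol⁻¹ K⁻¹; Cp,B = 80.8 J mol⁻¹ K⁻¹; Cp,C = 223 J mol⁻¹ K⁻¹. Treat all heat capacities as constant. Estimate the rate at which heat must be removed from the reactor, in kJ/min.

Q_out = 126000 kJ/min

Extent of reaction ξ = 0.321 × 27.2 = 8.7312 mol/s
Reaction term: ξ·ΔH°_rxn = 8.7312 × -143 = -1248.6 kJ/s
Sensible, feed 197→25 °C: -1042.3 kJ/s
Outlet flows (mol/s): A 18.469, B 18.469, C 8.7312
Sensible, products 25→55.2 °C: 183.07 kJ/s
Q = ΔH = -2107.8 kJ/s = -2107.8 kW
Heat removed = 126470 kJ/min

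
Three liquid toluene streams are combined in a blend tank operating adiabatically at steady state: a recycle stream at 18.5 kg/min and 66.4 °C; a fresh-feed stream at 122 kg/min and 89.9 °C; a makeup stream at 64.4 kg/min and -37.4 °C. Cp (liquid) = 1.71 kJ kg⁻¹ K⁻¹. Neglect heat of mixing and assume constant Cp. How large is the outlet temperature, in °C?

T_out = 47.8 °C

Adiabatic, steady state ⇒ Σ ṁᵢCp,ᵢ(T_out − Tᵢ) = 0
Σ ṁᵢCp,ᵢTᵢ = 18.5×1.71×66.4 + 122×1.71×89.9 + 64.4×1.71×-37.4 = 16737
Σ ṁᵢCp,ᵢ = 18.5×1.71 + 122×1.71 + 64.4×1.71 = 350.38
T_out = 16737 / 350.38 = 47.768 °C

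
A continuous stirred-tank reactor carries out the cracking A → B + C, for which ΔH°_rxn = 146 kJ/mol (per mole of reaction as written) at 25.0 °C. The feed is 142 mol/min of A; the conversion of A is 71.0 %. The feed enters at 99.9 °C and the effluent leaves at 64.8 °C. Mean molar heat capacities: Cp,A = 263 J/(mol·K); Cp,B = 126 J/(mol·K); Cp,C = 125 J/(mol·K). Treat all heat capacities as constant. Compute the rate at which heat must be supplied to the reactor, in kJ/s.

Extent of reaction ξ = 0.710 × 142 = 100.82 mol/min
Reaction term: ξ·ΔH°_rxn = 100.82 × 146 = 14720 kJ/min
Sensible, feed 99.9→25 °C: -2797.2 kJ/min
Outlet flows (mol/min): A 41.18, B 100.82, C 100.82
Sensible, products 25→64.8 °C: 1438.2 kJ/min
Q = ΔH = 13361 kJ/min = 222.68 kW
Heat supplied = 222.68 kJ/s

Q_in = 223 kJ/s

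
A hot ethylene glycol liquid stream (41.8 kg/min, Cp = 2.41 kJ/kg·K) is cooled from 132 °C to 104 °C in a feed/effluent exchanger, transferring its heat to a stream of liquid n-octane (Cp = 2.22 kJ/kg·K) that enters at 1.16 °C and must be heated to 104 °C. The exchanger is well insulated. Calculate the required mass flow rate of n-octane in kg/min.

ṁ_c = 12.4 kg/min

Heat released by hot stream: Q = 41.8 × 2.41 × (132 − 104) = 2820.7 kJ/min
Energy balance on cold side (adiabatic exchanger): Q = ṁ_c·Cp_c·(T_c,out − T_c,in)
ṁ_c = 2820.7 / [2.22 × (104 − 1.16)] = 12.355 kg/min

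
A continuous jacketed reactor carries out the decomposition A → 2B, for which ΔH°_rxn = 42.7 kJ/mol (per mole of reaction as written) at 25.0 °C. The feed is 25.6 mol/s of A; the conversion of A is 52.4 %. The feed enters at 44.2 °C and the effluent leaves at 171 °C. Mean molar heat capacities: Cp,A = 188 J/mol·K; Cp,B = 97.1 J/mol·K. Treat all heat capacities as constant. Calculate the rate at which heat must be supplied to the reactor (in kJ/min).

Q_in = 71700 kJ/min

Extent of reaction ξ = 0.524 × 25.6 = 13.414 mol/s
Reaction term: ξ·ΔH°_rxn = 13.414 × 42.7 = 572.79 kJ/s
Sensible, feed 44.2→25 °C: -92.406 kJ/s
Outlet flows (mol/s): A 12.186, B 26.829
Sensible, products 25→171 °C: 714.81 kJ/s
Q = ΔH = 1195.2 kJ/s = 1195.2 kW
Heat supplied = 71712 kJ/min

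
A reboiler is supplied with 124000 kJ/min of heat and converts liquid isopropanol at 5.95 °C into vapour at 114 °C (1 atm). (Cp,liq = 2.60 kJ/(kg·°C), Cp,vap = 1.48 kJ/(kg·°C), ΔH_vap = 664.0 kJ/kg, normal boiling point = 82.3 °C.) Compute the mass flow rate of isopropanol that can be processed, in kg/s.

ṁ = 2.27 kg/s

Δh = 2.60×(82.3−5.95) + 664.0 + 1.48×(114−82.3) = 909.43 kJ/kg
Q = 124000 kJ/min = 2066.7 kJ/s = 2066.7 kJ/s
ṁ = Q/Δh = 2066.7 / 909.43 = 2.2725 kg/s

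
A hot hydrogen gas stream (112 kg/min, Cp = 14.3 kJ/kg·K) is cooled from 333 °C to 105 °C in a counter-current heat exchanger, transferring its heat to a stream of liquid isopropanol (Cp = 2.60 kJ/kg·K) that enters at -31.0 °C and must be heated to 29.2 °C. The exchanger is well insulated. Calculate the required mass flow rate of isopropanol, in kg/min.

ṁ_c = 2330 kg/min

Heat released by hot stream: Q = 112 × 14.3 × (333 − 105) = 365160 kJ/min
Energy balance on cold side (adiabatic exchanger): Q = ṁ_c·Cp_c·(T_c,out − T_c,in)
ṁ_c = 365160 / [2.60 × (29.2 − -31.0)] = 2333 kg/min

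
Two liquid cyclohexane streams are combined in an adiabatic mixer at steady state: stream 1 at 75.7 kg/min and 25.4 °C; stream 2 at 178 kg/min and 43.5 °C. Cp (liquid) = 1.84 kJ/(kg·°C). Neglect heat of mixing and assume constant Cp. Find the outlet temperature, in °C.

T_out = 38.1 °C

Energy balance with Q = 0: Σ ṁᵢCp,ᵢ(T_out − Tᵢ) = 0
T_out = Σ ṁᵢCp,ᵢTᵢ / Σ ṁᵢCp,ᵢ
      = 17785 / 466.81 = 38.099 °C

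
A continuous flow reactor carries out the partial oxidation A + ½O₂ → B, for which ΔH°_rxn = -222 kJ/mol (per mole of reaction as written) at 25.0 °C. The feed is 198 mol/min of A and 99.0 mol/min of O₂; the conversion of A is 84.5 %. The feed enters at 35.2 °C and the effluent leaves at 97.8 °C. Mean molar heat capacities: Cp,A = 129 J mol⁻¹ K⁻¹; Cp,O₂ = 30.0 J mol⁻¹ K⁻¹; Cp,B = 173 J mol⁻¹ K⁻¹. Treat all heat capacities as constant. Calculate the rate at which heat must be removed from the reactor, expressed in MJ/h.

Extent of reaction ξ = 0.845 × 198 = 167.31 mol/min
Reaction term: ξ·ΔH°_rxn = 167.31 × -222 = -37143 kJ/min
Sensible, feed 35.2→25 °C: -290.82 kJ/min
Outlet flows (mol/min): A 30.69, O₂ 15.345, B 167.31
Sensible, products 25→97.8 °C: 2428.9 kJ/min
Q = ΔH = -35005 kJ/min = -583.41 kW
Heat removed = 2100.3 MJ/h

Q_out = 2100 MJ/h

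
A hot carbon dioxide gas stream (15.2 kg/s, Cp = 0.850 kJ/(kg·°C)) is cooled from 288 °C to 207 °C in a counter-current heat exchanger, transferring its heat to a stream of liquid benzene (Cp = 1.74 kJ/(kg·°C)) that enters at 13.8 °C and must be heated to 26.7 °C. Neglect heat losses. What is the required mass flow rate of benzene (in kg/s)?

Heat released by hot stream: Q = 15.2 × 0.850 × (288 − 207) = 1046.5 kJ/s
Energy balance on cold side (adiabatic exchanger): Q = ṁ_c·Cp_c·(T_c,out − T_c,in)
ṁ_c = 1046.5 / [1.74 × (26.7 − 13.8)] = 46.624 kg/s

ṁ_c = 46.6 kg/s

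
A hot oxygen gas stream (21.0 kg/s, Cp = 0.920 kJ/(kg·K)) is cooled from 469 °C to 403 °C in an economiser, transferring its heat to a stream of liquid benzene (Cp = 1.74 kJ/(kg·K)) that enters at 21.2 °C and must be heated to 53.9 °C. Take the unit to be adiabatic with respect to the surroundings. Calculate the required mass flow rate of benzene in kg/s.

Heat released by hot stream: Q = 21.0 × 0.920 × (469 − 403) = 1275.1 kJ/s
Energy balance on cold side (adiabatic exchanger): Q = ṁ_c·Cp_c·(T_c,out − T_c,in)
ṁ_c = 1275.1 / [1.74 × (53.9 − 21.2)] = 22.411 kg/s

ṁ_c = 22.4 kg/s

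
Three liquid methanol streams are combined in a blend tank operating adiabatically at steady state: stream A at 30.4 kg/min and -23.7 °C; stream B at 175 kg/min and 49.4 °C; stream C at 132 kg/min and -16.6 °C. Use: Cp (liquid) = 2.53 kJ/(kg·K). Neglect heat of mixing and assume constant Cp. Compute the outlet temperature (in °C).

T_out = 17.0 °C

Adiabatic, steady state ⇒ Σ ṁᵢCp,ᵢ(T_out − Tᵢ) = 0
T_out = Σ ṁᵢCp,ᵢTᵢ / Σ ṁᵢCp,ᵢ
      = 14505 / 853.62 = 16.993 °C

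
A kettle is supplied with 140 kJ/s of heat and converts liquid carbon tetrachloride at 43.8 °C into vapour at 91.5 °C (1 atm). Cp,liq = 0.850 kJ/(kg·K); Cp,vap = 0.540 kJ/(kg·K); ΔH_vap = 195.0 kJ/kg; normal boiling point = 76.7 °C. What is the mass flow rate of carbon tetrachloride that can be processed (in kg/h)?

Δh = 0.850×(76.7−43.8) + 195.0 + 0.540×(91.5−76.7) = 230.96 kJ/kg
Q = 140 kJ/s = 140 kJ/s = 504000 kJ/h
ṁ = Q/Δh = 504000 / 230.96 = 2182.2 kg/h

ṁ = 2180 kg/h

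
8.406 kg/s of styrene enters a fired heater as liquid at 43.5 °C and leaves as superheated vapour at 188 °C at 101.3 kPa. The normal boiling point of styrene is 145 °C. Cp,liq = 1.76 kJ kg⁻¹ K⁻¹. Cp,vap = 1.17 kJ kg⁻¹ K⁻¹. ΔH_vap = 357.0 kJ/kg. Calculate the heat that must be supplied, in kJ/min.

Q = 296000 kJ/min

liquid 43.5→145 °C: 178.64 kJ/kg
vaporisation at 145 °C: 357 kJ/kg
vapour 145→188 °C: 50.31 kJ/kg
Δh = 178.64 + 357 + 50.31 = 585.95 kJ/kg
Q = ṁ·Δh = 8.406 kg/s × 585.95 kJ/kg = 4925.5 kJ/s
|Q| = 4925.5 kW = 295530 kJ/min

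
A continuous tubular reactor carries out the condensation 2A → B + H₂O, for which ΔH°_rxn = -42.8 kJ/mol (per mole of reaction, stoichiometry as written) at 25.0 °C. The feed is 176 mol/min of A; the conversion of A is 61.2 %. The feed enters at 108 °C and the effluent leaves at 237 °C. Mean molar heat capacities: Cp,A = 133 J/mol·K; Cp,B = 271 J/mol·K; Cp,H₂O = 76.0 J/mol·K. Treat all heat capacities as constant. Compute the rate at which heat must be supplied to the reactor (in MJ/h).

Extent of reaction ξ = 0.612 × 176 / 2 = 53.856 mol/min
Reaction term: ξ·ΔH°_rxn = 53.856 × -42.8 = -2305 kJ/min
Sensible, feed 108→25 °C: -1942.9 kJ/min
Outlet flows (mol/min): A 68.288, B 53.856, H₂O 53.856
Sensible, products 25→237 °C: 5887.3 kJ/min
Q = ΔH = 1639.4 kJ/min = 27.324 kW
Heat supplied = 98.365 MJ/h

Q_in = 98.4 MJ/h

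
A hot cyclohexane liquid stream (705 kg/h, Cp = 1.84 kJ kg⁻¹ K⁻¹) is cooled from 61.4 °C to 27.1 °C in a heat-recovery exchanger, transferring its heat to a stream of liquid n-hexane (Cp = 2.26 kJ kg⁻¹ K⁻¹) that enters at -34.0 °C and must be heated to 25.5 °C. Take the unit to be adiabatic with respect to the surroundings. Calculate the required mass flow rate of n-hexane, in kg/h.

Heat released by hot stream: Q = 705 × 1.84 × (61.4 − 27.1) = 44494 kJ/h
Energy balance on cold side (adiabatic exchanger): Q = ṁ_c·Cp_c·(T_c,out − T_c,in)
ṁ_c = 44494 / [2.26 × (25.5 − -34.0)] = 330.88 kg/h

ṁ_c = 331 kg/h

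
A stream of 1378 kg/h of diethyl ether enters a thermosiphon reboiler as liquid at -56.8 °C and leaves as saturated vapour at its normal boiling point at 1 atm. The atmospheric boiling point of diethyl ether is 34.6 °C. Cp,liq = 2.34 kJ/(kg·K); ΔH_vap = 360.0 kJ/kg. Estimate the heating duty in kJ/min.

liquid -56.8→34.6 °C: 213.88 kJ/kg
vaporisation at 34.6 °C: 360 kJ/kg
Δh = 213.88 + 360 = 573.88 kJ/kg
Q = ṁ·Δh = 1378 kg/h × 573.88 kJ/kg = 790800 kJ/h
|Q| = 219.67 kW = 13180 kJ/min

Q = 13200 kJ/min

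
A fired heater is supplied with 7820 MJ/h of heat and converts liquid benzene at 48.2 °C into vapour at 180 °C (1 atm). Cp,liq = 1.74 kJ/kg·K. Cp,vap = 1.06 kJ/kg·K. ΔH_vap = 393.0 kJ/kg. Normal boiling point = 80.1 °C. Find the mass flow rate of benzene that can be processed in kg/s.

Δh = 1.74×(80.1−48.2) + 393.0 + 1.06×(180−80.1) = 554.4 kJ/kg
Q = 7820 MJ/h = 2172.2 kJ/s = 2172.2 kJ/s
ṁ = Q/Δh = 2172.2 / 554.4 = 3.9181 kg/s

ṁ = 3.92 kg/s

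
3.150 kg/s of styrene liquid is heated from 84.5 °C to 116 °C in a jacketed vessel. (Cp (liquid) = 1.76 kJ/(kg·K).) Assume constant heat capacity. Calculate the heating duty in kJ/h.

Q = ṁ·Cp·ΔT = 3.150 × 1.76 × (116 − 84.5) = 174.64 kJ/s
Heating duty = 628690 kJ/h

Q = 629000 kJ/h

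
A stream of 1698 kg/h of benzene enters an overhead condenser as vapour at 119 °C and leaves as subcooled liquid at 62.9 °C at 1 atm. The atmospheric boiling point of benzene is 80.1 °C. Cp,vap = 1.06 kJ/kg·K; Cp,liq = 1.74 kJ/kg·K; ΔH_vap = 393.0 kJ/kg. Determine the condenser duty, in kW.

Q_c = 219 kW

vapour 119→80.1 °C: -41.234 kJ/kg
condensation at 80.1 °C: -393 kJ/kg
liquid 80.1→62.9 °C: -29.928 kJ/kg
Δh = -41.234 + -393 + -29.928 = -464.16 kJ/kg
Q = ṁ·Δh = 1698 kg/h × -464.16 kJ/kg = -788150 kJ/h
|Q| = 218.93 kW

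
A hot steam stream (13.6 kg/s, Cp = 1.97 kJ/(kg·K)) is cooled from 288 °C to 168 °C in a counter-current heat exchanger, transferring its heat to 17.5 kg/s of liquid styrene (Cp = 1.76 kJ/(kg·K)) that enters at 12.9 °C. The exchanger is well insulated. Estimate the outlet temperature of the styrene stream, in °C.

T_c,out = 117 °C

Heat released by hot stream: Q = 13.6 × 1.97 × (288 − 168) = 3215 kJ/s
Energy balance on cold side (adiabatic exchanger): Q = ṁ_c·Cp_c·(T_c,out − T_c,in)
T_c,out = 12.9 + 3215/(17.5 × 1.76) = 117.28 °C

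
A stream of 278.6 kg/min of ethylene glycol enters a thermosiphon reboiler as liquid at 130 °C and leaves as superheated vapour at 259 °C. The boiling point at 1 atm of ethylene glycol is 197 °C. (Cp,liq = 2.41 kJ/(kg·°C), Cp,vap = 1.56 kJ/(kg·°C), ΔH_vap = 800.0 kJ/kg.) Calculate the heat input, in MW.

Q = 4.91 MW

liquid 130→197 °C: 161.47 kJ/kg
vaporisation at 197 °C: 800 kJ/kg
vapour 197→259 °C: 96.72 kJ/kg
Δh = 161.47 + 800 + 96.72 = 1058.2 kJ/kg
Q = ṁ·Δh = 278.6 kg/min × 1058.2 kJ/kg = 294810 kJ/min
|Q| = 4913.5 kW = 4.9135 MW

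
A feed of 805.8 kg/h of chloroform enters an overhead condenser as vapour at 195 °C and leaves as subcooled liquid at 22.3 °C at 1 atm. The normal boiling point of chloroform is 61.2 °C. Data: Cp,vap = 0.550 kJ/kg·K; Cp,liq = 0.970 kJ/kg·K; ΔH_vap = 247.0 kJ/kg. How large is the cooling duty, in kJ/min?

vapour 195→61.2 °C: -73.59 kJ/kg
condensation at 61.2 °C: -247 kJ/kg
liquid 61.2→22.3 °C: -37.733 kJ/kg
Δh = -73.59 + -247 + -37.733 = -358.32 kJ/kg
Q = ṁ·Δh = 805.8 kg/h × -358.32 kJ/kg = -288740 kJ/h
|Q| = 80.205 kW = 4812.3 kJ/min

Q_c = 4810 kJ/min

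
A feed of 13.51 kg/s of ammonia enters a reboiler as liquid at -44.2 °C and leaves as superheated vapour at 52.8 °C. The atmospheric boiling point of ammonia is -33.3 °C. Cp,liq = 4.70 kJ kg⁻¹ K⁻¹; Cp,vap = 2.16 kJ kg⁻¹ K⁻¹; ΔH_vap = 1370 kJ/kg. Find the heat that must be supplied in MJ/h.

Q = 78200 MJ/h

liquid -44.2→-33.3 °C: 51.23 kJ/kg
vaporisation at -33.3 °C: 1370 kJ/kg
vapour -33.3→52.8 °C: 185.98 kJ/kg
Δh = 51.23 + 1370 + 185.98 = 1607.2 kJ/kg
Q = ṁ·Δh = 13.51 kg/s × 1607.2 kJ/kg = 21713 kJ/s
|Q| = 21713 kW = 78168 MJ/h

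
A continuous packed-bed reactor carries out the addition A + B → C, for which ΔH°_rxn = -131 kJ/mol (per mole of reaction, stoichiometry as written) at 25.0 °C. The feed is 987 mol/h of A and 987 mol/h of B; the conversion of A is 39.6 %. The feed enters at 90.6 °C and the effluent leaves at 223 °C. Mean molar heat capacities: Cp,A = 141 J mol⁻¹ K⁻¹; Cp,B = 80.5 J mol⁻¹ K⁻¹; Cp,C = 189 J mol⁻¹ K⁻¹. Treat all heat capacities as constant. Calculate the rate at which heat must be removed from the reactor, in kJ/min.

Extent of reaction ξ = 0.396 × 987 = 390.85 mol/h
Reaction term: ξ·ΔH°_rxn = 390.85 × -131 = -51202 kJ/h
Sensible, feed 90.6→25 °C: -14342 kJ/h
Outlet flows (mol/h): A 596.15, B 596.15, C 390.85
Sensible, products 25→223 °C: 40772 kJ/h
Q = ΔH = -24771 kJ/h = -6.8809 kW
Heat removed = 412.86 kJ/min

Q_out = 413 kJ/min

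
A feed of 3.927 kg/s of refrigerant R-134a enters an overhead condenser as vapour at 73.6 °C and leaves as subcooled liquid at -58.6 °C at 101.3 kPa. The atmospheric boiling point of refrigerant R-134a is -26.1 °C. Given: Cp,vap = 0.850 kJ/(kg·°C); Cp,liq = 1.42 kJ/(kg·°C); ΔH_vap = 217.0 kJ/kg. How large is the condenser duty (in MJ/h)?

Q_c = 4920 MJ/h

vapour 73.6→-26.1 °C: -84.745 kJ/kg
condensation at -26.1 °C: -217 kJ/kg
liquid -26.1→-58.6 °C: -46.15 kJ/kg
Δh = -84.745 + -217 + -46.15 = -347.89 kJ/kg
Q = ṁ·Δh = 3.927 kg/s × -347.89 kJ/kg = -1366.2 kJ/s
|Q| = 1366.2 kW = 4918.3 MJ/h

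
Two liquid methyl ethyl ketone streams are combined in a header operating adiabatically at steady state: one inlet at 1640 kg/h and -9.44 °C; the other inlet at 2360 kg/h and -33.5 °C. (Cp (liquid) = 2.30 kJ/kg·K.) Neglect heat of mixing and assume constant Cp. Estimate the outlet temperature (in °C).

T_out = -23.6 °C

No heat crosses the boundary, so H_out = H_in.
Σ ṁᵢCp,ᵢTᵢ = 1640×2.30×-9.44 + 2360×2.30×-33.5 = -217450
Σ ṁᵢCp,ᵢ = 1640×2.30 + 2360×2.30 = 9200
T_out = -217450 / 9200 = -23.635 °C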